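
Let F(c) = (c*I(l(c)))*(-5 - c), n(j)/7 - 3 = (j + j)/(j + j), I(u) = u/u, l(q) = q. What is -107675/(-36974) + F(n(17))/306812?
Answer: 39475859/13569458 ≈ 2.9092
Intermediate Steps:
I(u) = 1
n(j) = 28 (n(j) = 21 + 7*((j + j)/(j + j)) = 21 + 7*((2*j)/((2*j))) = 21 + 7*((2*j)*(1/(2*j))) = 21 + 7*1 = 21 + 7 = 28)
F(c) = c*(-5 - c) (F(c) = (c*1)*(-5 - c) = c*(-5 - c))
-107675/(-36974) + F(n(17))/306812 = -107675/(-36974) - 1*28*(5 + 28)/306812 = -107675*(-1/36974) - 1*28*33*(1/306812) = 107675/36974 - 924*1/306812 = 107675/36974 - 21/6973 = 39475859/13569458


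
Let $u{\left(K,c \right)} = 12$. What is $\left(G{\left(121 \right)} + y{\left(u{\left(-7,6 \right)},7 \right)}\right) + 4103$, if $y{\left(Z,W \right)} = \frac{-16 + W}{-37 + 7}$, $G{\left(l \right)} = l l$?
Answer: $\frac{187443}{10} \approx 18744.0$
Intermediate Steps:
$G{\left(l \right)} = l^{2}$
$y{\left(Z,W \right)} = \frac{8}{15} - \frac{W}{30}$ ($y{\left(Z,W \right)} = \frac{-16 + W}{-30} = \left(-16 + W\right) \left(- \frac{1}{30}\right) = \frac{8}{15} - \frac{W}{30}$)
$\left(G{\left(121 \right)} + y{\left(u{\left(-7,6 \right)},7 \right)}\right) + 4103 = \left(121^{2} + \left(\frac{8}{15} - \frac{7}{30}\right)\right) + 4103 = \left(14641 + \left(\frac{8}{15} - \frac{7}{30}\right)\right) + 4103 = \left(14641 + \frac{3}{10}\right) + 4103 = \frac{146413}{10} + 4103 = \frac{187443}{10}$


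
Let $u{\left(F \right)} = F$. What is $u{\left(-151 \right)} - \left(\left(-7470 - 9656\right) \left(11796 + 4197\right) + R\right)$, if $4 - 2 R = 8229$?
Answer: $\frac{547800159}{2} \approx 2.739 \cdot 10^{8}$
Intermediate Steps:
$R = - \frac{8225}{2}$ ($R = 2 - \frac{8229}{2} = - \frac{8225}{2} \approx -4112.5$)
$u{\left(-151 \right)} - \left(\left(-7470 - 9656\right) \left(11796 + 4197\right) + R\right) = -151 - \left(\left(-7470 - 9656\right) \left(11796 + 4197\right) - \frac{8225}{2}\right) = -151 - \left(\left(-17126\right) 15993 - \frac{8225}{2}\right) = -151 - \left(-273896118 - \frac{8225}{2}\right) = -151 - - \frac{547800461}{2} = -151 + \frac{547800461}{2} = \frac{547800159}{2}$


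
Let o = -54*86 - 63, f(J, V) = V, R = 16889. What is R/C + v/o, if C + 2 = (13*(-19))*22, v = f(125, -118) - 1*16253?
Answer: 1055137/2843028 ≈ 0.37113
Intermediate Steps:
v = -16371 (v = -118 - 1*16253 = -118 - 16253 = -16371)
o = -4707 (o = -4644 - 63 = -4707)
C = -5436 (C = -2 + (13*(-19))*22 = -2 - 247*22 = -2 - 5434 = -5436)
R/C + v/o = 16889/(-5436) - 16371/(-4707) = 16889*(-1/5436) - 16371*(-1/4707) = -16889/5436 + 1819/523 = 1055137/2843028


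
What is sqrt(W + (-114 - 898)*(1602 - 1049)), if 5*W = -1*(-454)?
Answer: I*sqrt(13988630)/5 ≈ 748.03*I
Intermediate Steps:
W = 454/5 (W = (-1*(-454))/5 = (1/5)*454 = 454/5 ≈ 90.800)
sqrt(W + (-114 - 898)*(1602 - 1049)) = sqrt(454/5 + (-114 - 898)*(1602 - 1049)) = sqrt(454/5 - 1012*553) = sqrt(454/5 - 559636) = sqrt(-2797726/5) = I*sqrt(13988630)/5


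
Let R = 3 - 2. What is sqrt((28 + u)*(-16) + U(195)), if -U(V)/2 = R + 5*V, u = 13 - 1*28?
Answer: 12*I*sqrt(15) ≈ 46.476*I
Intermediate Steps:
R = 1
u = -15 (u = 13 - 28 = -15)
U(V) = -2 - 10*V (U(V) = -2*(1 + 5*V) = -2 - 10*V)
sqrt((28 + u)*(-16) + U(195)) = sqrt((28 - 15)*(-16) + (-2 - 10*195)) = sqrt(13*(-16) + (-2 - 1950)) = sqrt(-208 - 1952) = sqrt(-2160) = 12*I*sqrt(15)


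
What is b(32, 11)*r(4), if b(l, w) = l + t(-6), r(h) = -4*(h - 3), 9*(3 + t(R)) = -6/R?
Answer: -1048/9 ≈ -116.44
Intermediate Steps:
t(R) = -3 - 2/(3*R) (t(R) = -3 + (-6/R)/9 = -3 - 2/(3*R))
r(h) = 12 - 4*h (r(h) = -4*(-3 + h) = 12 - 4*h)
b(l, w) = -26/9 + l (b(l, w) = l + (-3 - ⅔/(-6)) = l + (-3 - ⅔*(-⅙)) = l + (-3 + ⅑) = l - 26/9 = -26/9 + l)
b(32, 11)*r(4) = (-26/9 + 32)*(12 - 4*4) = 262*(12 - 16)/9 = (262/9)*(-4) = -1048/9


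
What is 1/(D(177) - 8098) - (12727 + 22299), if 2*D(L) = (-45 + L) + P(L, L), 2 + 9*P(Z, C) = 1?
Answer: -5063954020/144577 ≈ -35026.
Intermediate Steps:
P(Z, C) = -1/9 (P(Z, C) = -2/9 + (1/9)*1 = -2/9 + 1/9 = -1/9)
D(L) = -203/9 + L/2 (D(L) = ((-45 + L) - 1/9)/2 = (-406/9 + L)/2 = -203/9 + L/2)
1/(D(177) - 8098) - (12727 + 22299) = 1/((-203/9 + (1/2)*177) - 8098) - (12727 + 22299) = 1/((-203/9 + 177/2) - 8098) - 1*35026 = 1/(1187/18 - 8098) - 35026 = 1/(-144577/18) - 35026 = -18/144577 - 35026 = -5063954020/144577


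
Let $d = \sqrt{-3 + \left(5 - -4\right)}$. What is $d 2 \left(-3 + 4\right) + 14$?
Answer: $14 + 2 \sqrt{6} \approx 18.899$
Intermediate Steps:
$d = \sqrt{6}$ ($d = \sqrt{-3 + \left(5 + 4\right)} = \sqrt{-3 + 9} = \sqrt{6} \approx 2.4495$)
$d 2 \left(-3 + 4\right) + 14 = \sqrt{6} \cdot 2 \left(-3 + 4\right) + 14 = \sqrt{6} \cdot 2 \cdot 1 + 14 = \sqrt{6} \cdot 2 + 14 = 2 \sqrt{6} + 14 = 14 + 2 \sqrt{6}$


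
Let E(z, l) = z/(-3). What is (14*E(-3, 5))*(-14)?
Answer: -196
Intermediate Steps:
E(z, l) = -z/3 (E(z, l) = z*(-1/3) = -z/3)
(14*E(-3, 5))*(-14) = (14*(-1/3*(-3)))*(-14) = (14*1)*(-14) = 14*(-14) = -196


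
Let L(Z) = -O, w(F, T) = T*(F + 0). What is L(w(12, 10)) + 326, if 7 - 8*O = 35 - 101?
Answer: 2535/8 ≈ 316.88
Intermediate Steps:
O = 73/8 (O = 7/8 - (35 - 101)/8 = 7/8 - 1/8*(-66) = 7/8 + 33/4 = 73/8 ≈ 9.1250)
w(F, T) = F*T (w(F, T) = T*F = F*T)
L(Z) = -73/8 (L(Z) = -1*73/8 = -73/8)
L(w(12, 10)) + 326 = -73/8 + 326 = 2535/8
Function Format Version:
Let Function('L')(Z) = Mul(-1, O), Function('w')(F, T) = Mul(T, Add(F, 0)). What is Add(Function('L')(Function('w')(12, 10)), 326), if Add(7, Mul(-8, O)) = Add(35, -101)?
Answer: Rational(2535, 8) ≈ 316.88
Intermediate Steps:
O = Rational(73, 8) (O = Add(Rational(7, 8), Mul(Rational(-1, 8), Add(35, -101))) = Add(Rational(7, 8), Mul(Rational(-1, 8), -66)) = Add(Rational(7, 8), Rational(33, 4)) = Rational(73, 8) ≈ 9.1250)
Function('w')(F, T) = Mul(F, T) (Function('w')(F, T) = Mul(T, F) = Mul(F, T))
Function('L')(Z) = Rational(-73, 8) (Function('L')(Z) = Mul(-1, Rational(73, 8)) = Rational(-73, 8))
Add(Function('L')(Function('w')(12, 10)), 326) = Add(Rational(-73, 8), 326) = Rational(2535, 8)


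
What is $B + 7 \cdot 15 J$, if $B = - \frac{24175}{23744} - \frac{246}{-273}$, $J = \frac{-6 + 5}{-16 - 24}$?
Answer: $\frac{774133}{308672} \approx 2.5079$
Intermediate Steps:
$J = \frac{1}{40}$ ($J = - \frac{1}{-16 - 24} = - \frac{1}{-40} = \left(-1\right) \left(- \frac{1}{40}\right) = \frac{1}{40} \approx 0.025$)
$B = - \frac{36131}{308672}$ ($B = \left(-24175\right) \frac{1}{23744} - - \frac{82}{91} = - \frac{24175}{23744} + \frac{82}{91} = - \frac{36131}{308672} \approx -0.11705$)
$B + 7 \cdot 15 J = - \frac{36131}{308672} + 7 \cdot 15 \cdot \frac{1}{40} = - \frac{36131}{308672} + 105 \cdot \frac{1}{40} = - \frac{36131}{308672} + \frac{21}{8} = \frac{774133}{308672}$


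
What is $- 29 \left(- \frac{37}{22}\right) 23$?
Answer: $\frac{24679}{22} \approx 1121.8$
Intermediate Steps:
$- 29 \left(- \frac{37}{22}\right) 23 = - 29 \left(\left(-37\right) \frac{1}{22}\right) 23 = \left(-29\right) \left(- \frac{37}{22}\right) 23 = \frac{1073}{22} \cdot 23 = \frac{24679}{22}$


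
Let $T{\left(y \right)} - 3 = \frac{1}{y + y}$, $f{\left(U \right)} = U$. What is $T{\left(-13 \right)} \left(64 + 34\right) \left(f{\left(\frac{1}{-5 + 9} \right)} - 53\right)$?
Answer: $- \frac{796103}{52} \approx -15310.0$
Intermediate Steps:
$T{\left(y \right)} = 3 + \frac{1}{2 y}$ ($T{\left(y \right)} = 3 + \frac{1}{y + y} = 3 + \frac{1}{2 y}$)
$T{\left(-13 \right)} \left(64 + 34\right) \left(f{\left(\frac{1}{-5 + 9} \right)} - 53\right) = \left(3 + \frac{1}{2 \left(-13\right)}\right) \left(64 + 34\right) \left(\frac{1}{-5 + 9} - 53\right) = \left(3 + \frac{1}{2} \left(- \frac{1}{13}\right)\right) 98 \left(\frac{1}{4} - 53\right) = \left(3 - \frac{1}{26}\right) 98 \left(\frac{1}{4} - 53\right) = \frac{77 \cdot 98 \left(- \frac{211}{4}\right)}{26} = \frac{77}{26} \left(- \frac{10339}{2}\right) = - \frac{796103}{52}$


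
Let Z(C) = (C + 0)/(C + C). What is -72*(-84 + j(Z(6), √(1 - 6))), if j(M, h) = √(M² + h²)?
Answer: 6048 - 36*I*√19 ≈ 6048.0 - 156.92*I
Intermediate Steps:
Z(C) = ½ (Z(C) = C/((2*C)) = C*(1/(2*C)) = ½)
-72*(-84 + j(Z(6), √(1 - 6))) = -72*(-84 + √((½)² + (√(1 - 6))²)) = -72*(-84 + √(¼ + (√(-5))²)) = -72*(-84 + √(¼ + (I*√5)²)) = -72*(-84 + √(¼ - 5)) = -72*(-84 + √(-19/4)) = -72*(-84 + I*√19/2) = 6048 - 36*I*√19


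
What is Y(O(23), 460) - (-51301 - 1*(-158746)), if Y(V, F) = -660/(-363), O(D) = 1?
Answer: -1181875/11 ≈ -1.0744e+5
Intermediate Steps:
Y(V, F) = 20/11 (Y(V, F) = -660*(-1/363) = 20/11)
Y(O(23), 460) - (-51301 - 1*(-158746)) = 20/11 - (-51301 - 1*(-158746)) = 20/11 - (-51301 + 158746) = 20/11 - 1*107445 = 20/11 - 107445 = -1181875/11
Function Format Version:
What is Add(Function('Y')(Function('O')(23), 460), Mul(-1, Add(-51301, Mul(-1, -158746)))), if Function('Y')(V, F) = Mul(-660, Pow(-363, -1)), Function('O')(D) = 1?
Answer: Rational(-1181875, 11) ≈ -1.0744e+5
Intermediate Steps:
Function('Y')(V, F) = Rational(20, 11) (Function('Y')(V, F) = Mul(-660, Rational(-1, 363)) = Rational(20, 11))
Add(Function('Y')(Function('O')(23), 460), Mul(-1, Add(-51301, Mul(-1, -158746)))) = Add(Rational(20, 11), Mul(-1, Add(-51301, Mul(-1, -158746)))) = Add(Rational(20, 11), Mul(-1, Add(-51301, 158746))) = Add(Rational(20, 11), Mul(-1, 107445)) = Add(Rational(20, 11), -107445) = Rational(-1181875, 11)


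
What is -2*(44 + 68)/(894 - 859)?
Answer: -32/5 ≈ -6.4000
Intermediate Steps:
-2*(44 + 68)/(894 - 859) = -224/35 = -2*16/5 = -32/5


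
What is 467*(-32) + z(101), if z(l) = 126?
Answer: -14818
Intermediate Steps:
467*(-32) + z(101) = 467*(-32) + 126 = -14944 + 126 = -14818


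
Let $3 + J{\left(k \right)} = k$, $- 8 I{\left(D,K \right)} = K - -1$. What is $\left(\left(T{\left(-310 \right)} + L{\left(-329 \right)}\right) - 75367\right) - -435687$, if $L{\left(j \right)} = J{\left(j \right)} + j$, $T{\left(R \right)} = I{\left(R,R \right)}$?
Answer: $\frac{2877581}{8} \approx 3.597 \cdot 10^{5}$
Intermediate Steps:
$I{\left(D,K \right)} = - \frac{1}{8} - \frac{K}{8}$ ($I{\left(D,K \right)} = - \frac{K - -1}{8} = - \frac{K + 1}{8} = - \frac{1 + K}{8} = - \frac{1}{8} - \frac{K}{8}$)
$T{\left(R \right)} = - \frac{1}{8} - \frac{R}{8}$
$J{\left(k \right)} = -3 + k$
$L{\left(j \right)} = -3 + 2 j$ ($L{\left(j \right)} = \left(-3 + j\right) + j = -3 + 2 j$)
$\left(\left(T{\left(-310 \right)} + L{\left(-329 \right)}\right) - 75367\right) - -435687 = \left(\left(\left(- \frac{1}{8} - - \frac{155}{4}\right) + \left(-3 + 2 \left(-329\right)\right)\right) - 75367\right) - -435687 = \left(\left(\left(- \frac{1}{8} + \frac{155}{4}\right) - 661\right) - 75367\right) + 435687 = \left(\left(\frac{309}{8} - 661\right) - 75367\right) + 435687 = \left(- \frac{4979}{8} - 75367\right) + 435687 = - \frac{607915}{8} + 435687 = \frac{2877581}{8}$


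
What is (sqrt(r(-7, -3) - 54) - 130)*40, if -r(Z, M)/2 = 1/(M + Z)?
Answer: -5200 + 8*I*sqrt(1345) ≈ -5200.0 + 293.39*I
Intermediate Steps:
r(Z, M) = -2/(M + Z)
(sqrt(r(-7, -3) - 54) - 130)*40 = (sqrt(-2/(-3 - 7) - 54) - 130)*40 = (sqrt(-2/(-10) - 54) - 130)*40 = (sqrt(-2*(-1/10) - 54) - 130)*40 = (sqrt(1/5 - 54) - 130)*40 = (sqrt(-269/5) - 130)*40 = (I*sqrt(1345)/5 - 130)*40 = (-130 + I*sqrt(1345)/5)*40 = -5200 + 8*I*sqrt(1345)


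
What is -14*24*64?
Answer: -21504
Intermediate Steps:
-14*24*64 = -336*64 = -21504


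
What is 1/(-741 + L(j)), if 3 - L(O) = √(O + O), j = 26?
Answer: -369/272296 + √13/272296 ≈ -0.0013419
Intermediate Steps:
L(O) = 3 - √2*√O (L(O) = 3 - √(O + O) = 3 - √(2*O) = 3 - √2*√O)
1/(-741 + L(j)) = 1/(-741 + (3 - √2*√26)) = 1/(-741 + (3 - 2*√13)) = 1/(-738 - 2*√13)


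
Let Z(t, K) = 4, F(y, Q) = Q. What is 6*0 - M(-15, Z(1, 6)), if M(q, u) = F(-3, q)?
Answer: 15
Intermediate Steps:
M(q, u) = q
6*0 - M(-15, Z(1, 6)) = 6*0 - 1*(-15) = 0 + 15 = 15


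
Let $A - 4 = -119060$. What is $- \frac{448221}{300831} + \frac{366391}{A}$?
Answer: $- \frac{54528390099}{11938578512} \approx -4.5674$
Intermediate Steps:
$A = -119056$ ($A = 4 - 119060 = -119056$)
$- \frac{448221}{300831} + \frac{366391}{A} = - \frac{448221}{300831} + \frac{366391}{-119056} = \left(-448221\right) \frac{1}{300831} + 366391 \left(- \frac{1}{119056}\right) = - \frac{149407}{100277} - \frac{366391}{119056} = - \frac{54528390099}{11938578512}$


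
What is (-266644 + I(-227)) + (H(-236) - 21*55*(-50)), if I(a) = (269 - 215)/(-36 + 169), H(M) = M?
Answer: -27814236/133 ≈ -2.0913e+5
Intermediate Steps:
I(a) = 54/133
(-266644 + I(-227)) + (H(-236) - 21*55*(-50)) = (-266644 + 54/133) + (-236 - 21*55*(-50)) = -35463598/133 + (-236 - 1155*(-50)) = -35463598/133 + (-236 - 1*(-57750)) = -35463598/133 + (-236 + 57750) = -35463598/133 + 57514 = -27814236/133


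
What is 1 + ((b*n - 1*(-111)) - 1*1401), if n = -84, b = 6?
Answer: -1793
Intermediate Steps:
1 + ((b*n - 1*(-111)) - 1*1401) = 1 + ((6*(-84) - 1*(-111)) - 1*1401) = 1 + ((-504 + 111) - 1401) = 1 + (-393 - 1401) = 1 - 1794 = -1793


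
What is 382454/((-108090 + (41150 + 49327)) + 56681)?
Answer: 191227/19534 ≈ 9.7894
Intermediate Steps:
382454/((-108090 + (41150 + 49327)) + 56681) = 382454/((-108090 + 90477) + 56681) = 382454/(-17613 + 56681) = 382454/39068 = 382454*(1/39068) = 191227/19534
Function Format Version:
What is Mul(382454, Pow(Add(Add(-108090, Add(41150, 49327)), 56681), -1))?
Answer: Rational(191227, 19534) ≈ 9.7894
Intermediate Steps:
Mul(382454, Pow(Add(Add(-108090, Add(41150, 49327)), 56681), -1)) = Mul(382454, Pow(Add(Add(-108090, 90477), 56681), -1)) = Mul(382454, Pow(Add(-17613, 56681), -1)) = Mul(382454, Pow(39068, -1)) = Mul(382454, Rational(1, 39068)) = Rational(191227, 19534)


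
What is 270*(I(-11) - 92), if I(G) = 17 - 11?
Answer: -23220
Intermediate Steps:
I(G) = 6
270*(I(-11) - 92) = 270*(6 - 92) = 270*(-86) = -23220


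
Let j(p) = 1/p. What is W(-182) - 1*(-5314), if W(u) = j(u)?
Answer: 967147/182 ≈ 5314.0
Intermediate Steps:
W(u) = 1/u
W(-182) - 1*(-5314) = 1/(-182) - 1*(-5314) = -1/182 + 5314 = 967147/182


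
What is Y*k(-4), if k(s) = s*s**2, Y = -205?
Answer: 13120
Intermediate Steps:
k(s) = s**3
Y*k(-4) = -205*(-4)**3 = -205*(-64) = 13120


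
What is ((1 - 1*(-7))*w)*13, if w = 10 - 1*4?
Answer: 624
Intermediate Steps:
w = 6 (w = 10 - 4 = 6)
((1 - 1*(-7))*w)*13 = ((1 - 1*(-7))*6)*13 = ((1 + 7)*6)*13 = (8*6)*13 = 48*13 = 624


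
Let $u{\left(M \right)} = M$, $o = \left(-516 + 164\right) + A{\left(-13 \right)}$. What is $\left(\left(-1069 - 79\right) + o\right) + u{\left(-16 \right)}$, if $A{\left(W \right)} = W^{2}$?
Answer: $-1347$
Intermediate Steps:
$o = -183$ ($o = \left(-516 + 164\right) + \left(-13\right)^{2} = -352 + 169 = -183$)
$\left(\left(-1069 - 79\right) + o\right) + u{\left(-16 \right)} = \left(\left(-1069 - 79\right) - 183\right) - 16 = \left(-1148 - 183\right) - 16 = -1331 - 16 = -1347$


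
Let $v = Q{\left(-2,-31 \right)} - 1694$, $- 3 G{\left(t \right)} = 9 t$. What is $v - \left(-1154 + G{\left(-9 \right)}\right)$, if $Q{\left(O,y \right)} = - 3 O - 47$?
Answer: $-608$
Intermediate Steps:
$G{\left(t \right)} = - 3 t$ ($G{\left(t \right)} = - \frac{9 t}{3} = - 3 t$)
$Q{\left(O,y \right)} = -47 - 3 O$
$v = -1735$ ($v = \left(-47 - -6\right) - 1694 = \left(-47 + 6\right) - 1694 = -41 - 1694 = -1735$)
$v - \left(-1154 + G{\left(-9 \right)}\right) = -1735 - \left(-1154 - -27\right) = -1735 - \left(-1154 + 27\right) = -1735 - -1127 = -1735 + 1127 = -608$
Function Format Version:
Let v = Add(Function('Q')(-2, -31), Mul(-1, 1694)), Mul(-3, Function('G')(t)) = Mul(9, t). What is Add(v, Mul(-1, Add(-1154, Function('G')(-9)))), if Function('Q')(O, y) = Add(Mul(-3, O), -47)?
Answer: -608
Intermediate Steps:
Function('G')(t) = Mul(-3, t) (Function('G')(t) = Mul(Rational(-1, 3), Mul(9, t)) = Mul(-3, t))
Function('Q')(O, y) = Add(-47, Mul(-3, O))
v = -1735 (v = Add(Add(-47, Mul(-3, -2)), Mul(-1, 1694)) = Add(Add(-47, 6), -1694) = Add(-41, -1694) = -1735)
Add(v, Mul(-1, Add(-1154, Function('G')(-9)))) = Add(-1735, Mul(-1, Add(-1154, Mul(-3, -9)))) = Add(-1735, Mul(-1, Add(-1154, 27))) = Add(-1735, Mul(-1, -1127)) = Add(-1735, 1127) = -608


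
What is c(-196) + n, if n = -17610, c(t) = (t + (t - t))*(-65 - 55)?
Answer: 5910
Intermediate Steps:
c(t) = -120*t (c(t) = (t + 0)*(-120) = t*(-120) = -120*t)
c(-196) + n = -120*(-196) - 17610 = 23520 - 17610 = 5910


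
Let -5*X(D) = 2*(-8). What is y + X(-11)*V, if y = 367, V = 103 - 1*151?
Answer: 1067/5 ≈ 213.40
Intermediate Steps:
V = -48 (V = 103 - 151 = -48)
X(D) = 16/5 (X(D) = -2*(-8)/5 = -1/5*(-16) = 16/5)
y + X(-11)*V = 367 + (16/5)*(-48) = 367 - 768/5 = 1067/5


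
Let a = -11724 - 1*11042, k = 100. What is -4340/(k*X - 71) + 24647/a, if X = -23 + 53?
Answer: -170995503/66681614 ≈ -2.5644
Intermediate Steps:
X = 30
a = -22766 (a = -11724 - 11042 = -22766)
-4340/(k*X - 71) + 24647/a = -4340/(100*30 - 71) + 24647/(-22766) = -4340/(3000 - 71) + 24647*(-1/22766) = -4340/2929 - 24647/22766 = -170995503/66681614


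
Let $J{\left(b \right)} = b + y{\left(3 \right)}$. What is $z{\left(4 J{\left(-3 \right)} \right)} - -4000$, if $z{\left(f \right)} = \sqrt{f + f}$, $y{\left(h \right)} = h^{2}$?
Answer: $4000 + 4 \sqrt{3} \approx 4006.9$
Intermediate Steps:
$J{\left(b \right)} = 9 + b$ ($J{\left(b \right)} = b + 3^{2} = b + 9 = 9 + b$)
$z{\left(f \right)} = \sqrt{2} \sqrt{f}$ ($z{\left(f \right)} = \sqrt{2 f} = \sqrt{2} \sqrt{f}$)
$z{\left(4 J{\left(-3 \right)} \right)} - -4000 = \sqrt{2} \sqrt{4 \left(9 - 3\right)} - -4000 = \sqrt{2} \sqrt{4 \cdot 6} + 4000 = \sqrt{2} \sqrt{24} + 4000 = \sqrt{2} \cdot 2 \sqrt{6} + 4000 = 4 \sqrt{3} + 4000 = 4000 + 4 \sqrt{3}$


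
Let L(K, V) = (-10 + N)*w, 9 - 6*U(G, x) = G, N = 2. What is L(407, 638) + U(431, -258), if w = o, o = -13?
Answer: 101/3 ≈ 33.667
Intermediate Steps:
w = -13
U(G, x) = 3/2 - G/6
L(K, V) = 104 (L(K, V) = (-10 + 2)*(-13) = -8*(-13) = 104)
L(407, 638) + U(431, -258) = 104 + (3/2 - ⅙*431) = 104 + (3/2 - 431/6) = 104 - 211/3 = 101/3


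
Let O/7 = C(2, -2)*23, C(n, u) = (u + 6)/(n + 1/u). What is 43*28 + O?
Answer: 4900/3 ≈ 1633.3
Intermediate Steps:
C(n, u) = (6 + u)/(n + 1/u)
O = 1288/3 (O = 7*(-2*(6 - 2)/(1 + 2*(-2))*23) = 7*(-2*4/(1 - 4)*23) = 7*(-2*4/(-3)*23) = 7*(-2*(-⅓)*4*23) = 7*((8/3)*23) = 7*(184/3) = 1288/3 ≈ 429.33)
43*28 + O = 43*28 + 1288/3 = 1204 + 1288/3 = 4900/3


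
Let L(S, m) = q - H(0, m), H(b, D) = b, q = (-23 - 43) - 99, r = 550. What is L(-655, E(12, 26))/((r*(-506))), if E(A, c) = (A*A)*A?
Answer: 3/5060 ≈ 0.00059289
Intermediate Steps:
q = -165 (q = -66 - 99 = -165)
E(A, c) = A³ (E(A, c) = A²*A = A³)
L(S, m) = -165 (L(S, m) = -165 - 1*0 = -165 + 0 = -165)
L(-655, E(12, 26))/((r*(-506))) = -165/(550*(-506)) = -165/(-278300) = -165*(-1/278300) = 3/5060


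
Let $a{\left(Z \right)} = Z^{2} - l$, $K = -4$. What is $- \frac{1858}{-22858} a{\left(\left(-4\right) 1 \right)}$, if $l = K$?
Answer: $\frac{18580}{11429} \approx 1.6257$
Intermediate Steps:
$l = -4$
$a{\left(Z \right)} = 4 + Z^{2}$ ($a{\left(Z \right)} = Z^{2} - -4 = Z^{2} + 4 = 4 + Z^{2}$)
$- \frac{1858}{-22858} a{\left(\left(-4\right) 1 \right)} = - \frac{1858}{-22858} \left(4 + \left(\left(-4\right) 1\right)^{2}\right) = \left(-1858\right) \left(- \frac{1}{22858}\right) \left(4 + \left(-4\right)^{2}\right) = \frac{929 \left(4 + 16\right)}{11429} = \frac{929}{11429} \cdot 20 = \frac{18580}{11429}$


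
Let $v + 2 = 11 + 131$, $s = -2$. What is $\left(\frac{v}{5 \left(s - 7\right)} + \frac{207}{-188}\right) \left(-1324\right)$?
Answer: $\frac{2359037}{423} \approx 5576.9$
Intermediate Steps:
$v = 140$ ($v = -2 + \left(11 + 131\right) = -2 + 142 = 140$)
$\left(\frac{v}{5 \left(s - 7\right)} + \frac{207}{-188}\right) \left(-1324\right) = \left(\frac{140}{5 \left(-2 - 7\right)} + \frac{207}{-188}\right) \left(-1324\right) = \left(\frac{140}{5 \left(-9\right)} + 207 \left(- \frac{1}{188}\right)\right) \left(-1324\right) = \left(\frac{140}{-45} - \frac{207}{188}\right) \left(-1324\right) = \left(140 \left(- \frac{1}{45}\right) - \frac{207}{188}\right) \left(-1324\right) = \left(- \frac{28}{9} - \frac{207}{188}\right) \left(-1324\right) = \left(- \frac{7127}{1692}\right) \left(-1324\right) = \frac{2359037}{423}$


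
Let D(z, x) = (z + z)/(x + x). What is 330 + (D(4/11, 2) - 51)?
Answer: 3071/11 ≈ 279.18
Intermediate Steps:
D(z, x) = z/x (D(z, x) = (2*z)/((2*x)) = (2*z)*(1/(2*x)) = z/x)
330 + (D(4/11, 2) - 51) = 330 + ((4/11)/2 - 51) = 330 + ((4*(1/11))*(½) - 51) = 330 + ((4/11)*(½) - 51) = 330 + (2/11 - 51) = 330 - 559/11 = 3071/11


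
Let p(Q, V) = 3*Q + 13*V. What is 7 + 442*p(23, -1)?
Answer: 24759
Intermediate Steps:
7 + 442*p(23, -1) = 7 + 442*(3*23 + 13*(-1)) = 7 + 442*(69 - 13) = 7 + 442*56 = 7 + 24752 = 24759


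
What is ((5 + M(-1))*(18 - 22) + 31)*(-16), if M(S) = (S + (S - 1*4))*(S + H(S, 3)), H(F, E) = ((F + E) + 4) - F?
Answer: -2480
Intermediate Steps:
H(F, E) = 4 + E (H(F, E) = ((E + F) + 4) - F = (4 + E + F) - F = 4 + E)
M(S) = (-4 + 2*S)*(7 + S) (M(S) = (S + (S - 1*4))*(S + (4 + 3)) = (S + (S - 4))*(S + 7) = (S + (-4 + S))*(7 + S) = (-4 + 2*S)*(7 + S))
((5 + M(-1))*(18 - 22) + 31)*(-16) = ((5 + (-28 + 2*(-1)**2 + 10*(-1)))*(18 - 22) + 31)*(-16) = ((5 + (-28 + 2*1 - 10))*(-4) + 31)*(-16) = ((5 + (-28 + 2 - 10))*(-4) + 31)*(-16) = ((5 - 36)*(-4) + 31)*(-16) = (-31*(-4) + 31)*(-16) = (124 + 31)*(-16) = 155*(-16) = -2480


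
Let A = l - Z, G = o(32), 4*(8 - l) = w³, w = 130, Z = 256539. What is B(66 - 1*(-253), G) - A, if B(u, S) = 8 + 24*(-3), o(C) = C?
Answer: 805717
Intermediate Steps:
l = -549242 (l = 8 - ¼*130³ = 8 - ¼*2197000 = 8 - 549250 = -549242)
G = 32
B(u, S) = -64 (B(u, S) = 8 - 72 = -64)
A = -805781 (A = -549242 - 1*256539 = -549242 - 256539 = -805781)
B(66 - 1*(-253), G) - A = -64 - 1*(-805781) = -64 + 805781 = 805717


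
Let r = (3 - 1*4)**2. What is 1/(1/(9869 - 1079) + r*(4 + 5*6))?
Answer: 8790/298861 ≈ 0.029412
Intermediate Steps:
r = 1 (r = (3 - 4)**2 = (-1)**2 = 1)
1/(1/(9869 - 1079) + r*(4 + 5*6)) = 1/(1/(9869 - 1079) + 1*(4 + 5*6)) = 1/(1/8790 + 1*(4 + 30)) = 1/(1/8790 + 1*34) = 1/(1/8790 + 34) = 1/(298861/8790) = 8790/298861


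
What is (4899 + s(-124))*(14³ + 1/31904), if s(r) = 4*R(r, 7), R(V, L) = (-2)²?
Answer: 430281595955/31904 ≈ 1.3487e+7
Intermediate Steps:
R(V, L) = 4
s(r) = 16 (s(r) = 4*4 = 16)
(4899 + s(-124))*(14³ + 1/31904) = (4899 + 16)*(14³ + 1/31904) = 4915*(2744 + 1/31904) = 4915*(87544577/31904) = 430281595955/31904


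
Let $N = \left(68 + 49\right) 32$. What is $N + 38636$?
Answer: $42380$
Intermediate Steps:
$N = 3744$ ($N = 117 \cdot 32 = 3744$)
$N + 38636 = 3744 + 38636 = 42380$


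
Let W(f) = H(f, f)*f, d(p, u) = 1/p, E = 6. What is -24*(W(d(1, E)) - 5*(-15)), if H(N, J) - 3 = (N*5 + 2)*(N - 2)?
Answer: -1704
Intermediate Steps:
d(p, u) = 1/p
H(N, J) = 3 + (-2 + N)*(2 + 5*N) (H(N, J) = 3 + (N*5 + 2)*(N - 2) = 3 + (5*N + 2)*(-2 + N) = 3 + (2 + 5*N)*(-2 + N) = 3 + (-2 + N)*(2 + 5*N))
W(f) = f*(-1 - 8*f + 5*f²) (W(f) = (-1 - 8*f + 5*f²)*f = f*(-1 - 8*f + 5*f²))
-24*(W(d(1, E)) - 5*(-15)) = -24*((-1 - 8/1 + 5*(1/1)²)/1 - 5*(-15)) = -24*(1*(-1 - 8*1 + 5*1²) + 75) = -24*(1*(-1 - 8 + 5*1) + 75) = -24*(1*(-1 - 8 + 5) + 75) = -24*(1*(-4) + 75) = -24*(-4 + 75) = -24*71 = -1704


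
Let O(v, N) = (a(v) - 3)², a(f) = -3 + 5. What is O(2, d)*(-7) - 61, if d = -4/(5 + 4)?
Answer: -68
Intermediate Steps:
a(f) = 2
d = -4/9 ≈ -0.44444
O(v, N) = 1 (O(v, N) = (2 - 3)² = (-1)² = 1)
O(2, d)*(-7) - 61 = 1*(-7) - 61 = -7 - 61 = -68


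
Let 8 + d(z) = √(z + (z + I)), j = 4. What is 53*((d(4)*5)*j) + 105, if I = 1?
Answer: -5195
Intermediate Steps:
d(z) = -8 + √(1 + 2*z) (d(z) = -8 + √(z + (z + 1)) = -8 + √(z + (1 + z)) = -8 + √(1 + 2*z))
53*((d(4)*5)*j) + 105 = 53*(((-8 + √(1 + 2*4))*5)*4) + 105 = 53*(((-8 + √(1 + 8))*5)*4) + 105 = 53*(((-8 + √9)*5)*4) + 105 = 53*(((-8 + 3)*5)*4) + 105 = 53*(-5*5*4) + 105 = 53*(-25*4) + 105 = 53*(-100) + 105 = -5300 + 105 = -5195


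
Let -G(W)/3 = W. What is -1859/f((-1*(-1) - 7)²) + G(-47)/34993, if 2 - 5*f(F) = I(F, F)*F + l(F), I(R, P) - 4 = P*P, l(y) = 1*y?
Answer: 331863529/1638862162 ≈ 0.20250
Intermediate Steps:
l(y) = y
I(R, P) = 4 + P² (I(R, P) = 4 + P*P = 4 + P²)
G(W) = -3*W
f(F) = ⅖ - F/5 - F*(4 + F²)/5 (f(F) = ⅖ - ((4 + F²)*F + F)/5 = ⅖ - (F*(4 + F²) + F)/5 = ⅖ - (F + F*(4 + F²))/5 = ⅖ + (-F/5 - F*(4 + F²)/5) = ⅖ - F/5 - F*(4 + F²)/5)
-1859/f((-1*(-1) - 7)²) + G(-47)/34993 = -1859/(⅖ - (-1*(-1) - 7)² - (-1*(-1) - 7)⁶/5) - 3*(-47)/34993 = -1859/(⅖ - (1 - 7)² - (1 - 7)⁶/5) + 141*(1/34993) = -1859/(⅖ - 1*(-6)² - ((-6)²)³/5) + 141/34993 = -1859/(⅖ - 1*36 - ⅕*36³) + 141/34993 = -1859/(⅖ - 36 - ⅕*46656) + 141/34993 = -1859/(⅖ - 36 - 46656/5) + 141/34993 = -1859/(-46834/5) + 141/34993 = -1859*(-5/46834) + 141/34993 = 9295/46834 + 141/34993 = 331863529/1638862162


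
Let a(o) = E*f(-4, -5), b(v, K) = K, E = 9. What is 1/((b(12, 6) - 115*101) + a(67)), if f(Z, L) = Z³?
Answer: -1/12185 ≈ -8.2068e-5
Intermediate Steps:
a(o) = -576 (a(o) = 9*(-4)³ = 9*(-64) = -576)
1/((b(12, 6) - 115*101) + a(67)) = 1/((6 - 115*101) - 576) = 1/((6 - 11615) - 576) = 1/(-11609 - 576) = 1/(-12185) = -1/12185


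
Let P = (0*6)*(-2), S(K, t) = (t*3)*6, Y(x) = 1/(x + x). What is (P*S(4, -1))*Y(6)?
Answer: 0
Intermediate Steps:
Y(x) = 1/(2*x)
S(K, t) = 18*t (S(K, t) = (3*t)*6 = 18*t)
P = 0 (P = 0*(-2) = 0)
(P*S(4, -1))*Y(6) = (0*(18*(-1)))*((½)/6) = (0*(-18))*((½)*(⅙)) = 0*(1/12) = 0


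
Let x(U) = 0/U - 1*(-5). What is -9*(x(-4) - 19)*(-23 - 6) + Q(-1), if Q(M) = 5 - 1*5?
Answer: -3654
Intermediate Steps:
x(U) = 5 (x(U) = 0 + 5 = 5)
Q(M) = 0 (Q(M) = 5 - 5 = 0)
-9*(x(-4) - 19)*(-23 - 6) + Q(-1) = -9*(5 - 19)*(-23 - 6) + 0 = -(-126)*(-29) + 0 = -9*406 + 0 = -3654 + 0 = -3654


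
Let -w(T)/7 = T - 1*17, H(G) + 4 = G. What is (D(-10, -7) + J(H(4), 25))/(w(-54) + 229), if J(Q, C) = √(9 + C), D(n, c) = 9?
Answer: 3/242 + √34/726 ≈ 0.020428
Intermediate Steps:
H(G) = -4 + G
w(T) = 119 - 7*T (w(T) = -7*(T - 1*17) = -7*(T - 17) = -7*(-17 + T) = 119 - 7*T)
(D(-10, -7) + J(H(4), 25))/(w(-54) + 229) = (9 + √(9 + 25))/((119 - 7*(-54)) + 229) = (9 + √34)/((119 + 378) + 229) = (9 + √34)/(497 + 229) = (9 + √34)/726 = (9 + √34)*(1/726) = 3/242 + √34/726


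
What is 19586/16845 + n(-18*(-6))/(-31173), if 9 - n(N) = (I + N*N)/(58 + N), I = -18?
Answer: 16920506198/14528020785 ≈ 1.1647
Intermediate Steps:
n(N) = 9 - (-18 + N**2)/(58 + N) (n(N) = 9 - (-18 + N*N)/(58 + N) = 9 - (-18 + N**2)/(58 + N))
19586/16845 + n(-18*(-6))/(-31173) = 19586/16845 + ((540 - (-18*(-6))**2 + 9*(-18*(-6)))/(58 - 18*(-6)))/(-31173) = 19586*(1/16845) + ((540 - 1*108**2 + 9*108)/(58 + 108))*(-1/31173) = 19586/16845 + ((540 - 1*11664 + 972)/166)*(-1/31173) = 19586/16845 + ((540 - 11664 + 972)/166)*(-1/31173) = 19586/16845 + ((1/166)*(-10152))*(-1/31173) = 19586/16845 - 5076/83*(-1/31173) = 19586/16845 + 1692/862453 = 16920506198/14528020785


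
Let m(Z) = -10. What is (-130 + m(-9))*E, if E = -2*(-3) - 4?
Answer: -280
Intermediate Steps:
E = 2 (E = 6 - 4 = 2)
(-130 + m(-9))*E = (-130 - 10)*2 = -140*2 = -280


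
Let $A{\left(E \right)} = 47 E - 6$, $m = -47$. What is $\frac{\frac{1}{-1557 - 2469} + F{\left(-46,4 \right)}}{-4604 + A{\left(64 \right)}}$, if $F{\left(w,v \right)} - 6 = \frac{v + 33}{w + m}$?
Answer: $- \frac{699151}{199939212} \approx -0.0034968$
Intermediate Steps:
$A{\left(E \right)} = -6 + 47 E$
$F{\left(w,v \right)} = 6 + \frac{33 + v}{-47 + w}$ ($F{\left(w,v \right)} = 6 + \frac{v + 33}{w - 47} = 6 + \frac{33 + v}{-47 + w}$)
$\frac{\frac{1}{-1557 - 2469} + F{\left(-46,4 \right)}}{-4604 + A{\left(64 \right)}} = \frac{\frac{1}{-1557 - 2469} + \frac{-249 + 4 + 6 \left(-46\right)}{-47 - 46}}{-4604 + \left(-6 + 47 \cdot 64\right)} = \frac{\frac{1}{-4026} + \frac{-249 + 4 - 276}{-93}}{-4604 + \left(-6 + 3008\right)} = \frac{- \frac{1}{4026} - - \frac{521}{93}}{-4604 + 3002} = \frac{- \frac{1}{4026} + \frac{521}{93}}{-1602} = \frac{699151}{124806} \left(- \frac{1}{1602}\right) = - \frac{699151}{199939212}$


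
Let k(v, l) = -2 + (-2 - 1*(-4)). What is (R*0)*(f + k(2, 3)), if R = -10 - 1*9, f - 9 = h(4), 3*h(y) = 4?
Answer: 0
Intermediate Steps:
h(y) = 4/3 (h(y) = (⅓)*4 = 4/3)
f = 31/3 (f = 9 + 4/3 = 31/3 ≈ 10.333)
k(v, l) = 0 (k(v, l) = -2 + (-2 + 4) = -2 + 2 = 0)
R = -19 (R = -10 - 9 = -19)
(R*0)*(f + k(2, 3)) = (-19*0)*(31/3 + 0) = 0*(31/3) = 0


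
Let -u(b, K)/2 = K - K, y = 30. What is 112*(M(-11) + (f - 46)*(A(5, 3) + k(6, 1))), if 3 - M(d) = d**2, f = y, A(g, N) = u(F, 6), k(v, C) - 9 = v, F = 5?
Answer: -40096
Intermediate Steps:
k(v, C) = 9 + v
u(b, K) = 0 (u(b, K) = -2*(K - K) = -2*0 = 0)
A(g, N) = 0
f = 30
M(d) = 3 - d**2
112*(M(-11) + (f - 46)*(A(5, 3) + k(6, 1))) = 112*((3 - 1*(-11)**2) + (30 - 46)*(0 + (9 + 6))) = 112*((3 - 1*121) - 16*(0 + 15)) = 112*((3 - 121) - 16*15) = 112*(-118 - 240) = 112*(-358) = -40096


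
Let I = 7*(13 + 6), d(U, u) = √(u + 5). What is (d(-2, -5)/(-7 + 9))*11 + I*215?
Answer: 28595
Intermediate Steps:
d(U, u) = √(5 + u)
I = 133 (I = 7*19 = 133)
(d(-2, -5)/(-7 + 9))*11 + I*215 = (√(5 - 5)/(-7 + 9))*11 + 133*215 = (√0/2)*11 + 28595 = (0*(½))*11 + 28595 = 0*11 + 28595 = 0 + 28595 = 28595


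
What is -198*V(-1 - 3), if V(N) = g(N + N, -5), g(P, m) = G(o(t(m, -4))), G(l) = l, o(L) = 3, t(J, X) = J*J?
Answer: -594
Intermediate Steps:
t(J, X) = J**2
g(P, m) = 3
V(N) = 3
-198*V(-1 - 3) = -198*3 = -594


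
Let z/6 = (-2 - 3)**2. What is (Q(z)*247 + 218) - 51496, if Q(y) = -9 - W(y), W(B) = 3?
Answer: -54242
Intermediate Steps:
z = 150 (z = 6*(-2 - 3)**2 = 6*(-5)**2 = 6*25 = 150)
Q(y) = -12 (Q(y) = -9 - 1*3 = -9 - 3 = -12)
(Q(z)*247 + 218) - 51496 = (-12*247 + 218) - 51496 = (-2964 + 218) - 51496 = -2746 - 51496 = -54242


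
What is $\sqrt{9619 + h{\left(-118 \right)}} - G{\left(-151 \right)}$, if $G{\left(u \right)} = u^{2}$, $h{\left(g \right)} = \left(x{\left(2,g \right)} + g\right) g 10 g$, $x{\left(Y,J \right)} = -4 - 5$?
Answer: $-22801 + i \sqrt{17673861} \approx -22801.0 + 4204.0 i$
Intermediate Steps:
$x{\left(Y,J \right)} = -9$ ($x{\left(Y,J \right)} = -4 - 5 = -9$)
$h{\left(g \right)} = 10 g^{2} \left(-9 + g\right)$ ($h{\left(g \right)} = \left(-9 + g\right) g 10 g = g \left(-9 + g\right) 10 g = 10 g \left(-9 + g\right) g = 10 g^{2} \left(-9 + g\right)$)
$\sqrt{9619 + h{\left(-118 \right)}} - G{\left(-151 \right)} = \sqrt{9619 + 10 \left(-118\right)^{2} \left(-9 - 118\right)} - \left(-151\right)^{2} = \sqrt{9619 + 10 \cdot 13924 \left(-127\right)} - 22801 = \sqrt{9619 - 17683480} - 22801 = \sqrt{-17673861} - 22801 = i \sqrt{17673861} - 22801 = -22801 + i \sqrt{17673861}$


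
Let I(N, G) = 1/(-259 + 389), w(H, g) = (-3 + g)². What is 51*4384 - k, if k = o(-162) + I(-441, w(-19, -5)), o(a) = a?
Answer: 29086979/130 ≈ 2.2375e+5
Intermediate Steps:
I(N, G) = 1/130
k = -21059/130 (k = -162 + 1/130 = -21059/130 ≈ -161.99)
51*4384 - k = 51*4384 - 1*(-21059/130) = 223584 + 21059/130 = 29086979/130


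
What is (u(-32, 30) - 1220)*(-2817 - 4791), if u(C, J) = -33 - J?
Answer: 9761064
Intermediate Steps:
(u(-32, 30) - 1220)*(-2817 - 4791) = ((-33 - 1*30) - 1220)*(-2817 - 4791) = ((-33 - 30) - 1220)*(-7608) = (-63 - 1220)*(-7608) = -1283*(-7608) = 9761064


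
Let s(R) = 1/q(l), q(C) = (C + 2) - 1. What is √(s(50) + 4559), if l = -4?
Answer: 2*√10257/3 ≈ 67.518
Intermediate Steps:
q(C) = 1 + C (q(C) = (2 + C) - 1 = 1 + C)
s(R) = -⅓ (s(R) = 1/(1 - 4) = 1/(-3) = -⅓)
√(s(50) + 4559) = √(-⅓ + 4559) = √(13676/3) = 2*√10257/3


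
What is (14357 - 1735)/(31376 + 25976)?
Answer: 6311/28676 ≈ 0.22008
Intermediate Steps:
(14357 - 1735)/(31376 + 25976) = 12622/57352 = 12622*(1/57352) = 6311/28676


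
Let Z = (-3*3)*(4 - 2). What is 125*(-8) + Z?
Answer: -1018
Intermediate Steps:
Z = -18 (Z = -9*2 = -18)
125*(-8) + Z = 125*(-8) - 18 = -1000 - 18 = -1018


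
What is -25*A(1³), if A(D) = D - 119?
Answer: 2950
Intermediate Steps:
A(D) = -119 + D
-25*A(1³) = -25*(-119 + 1³) = -25*(-119 + 1) = -25*(-118) = 2950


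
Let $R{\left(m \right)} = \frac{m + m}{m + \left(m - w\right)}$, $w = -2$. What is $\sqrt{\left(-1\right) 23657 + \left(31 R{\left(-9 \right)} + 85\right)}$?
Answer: $\frac{i \sqrt{376594}}{4} \approx 153.42 i$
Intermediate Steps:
$R{\left(m \right)} = \frac{2 m}{2 + 2 m}$ ($R{\left(m \right)} = \frac{m + m}{m + \left(m - -2\right)} = \frac{2 m}{m + \left(m + 2\right)} = \frac{2 m}{m + \left(2 + m\right)} = \frac{2 m}{2 + 2 m}$)
$\sqrt{\left(-1\right) 23657 + \left(31 R{\left(-9 \right)} + 85\right)} = \sqrt{\left(-1\right) 23657 + \left(31 \left(- \frac{9}{1 - 9}\right) + 85\right)} = \sqrt{-23657 + \left(31 \left(- \frac{9}{-8}\right) + 85\right)} = \sqrt{-23657 + \left(31 \left(\left(-9\right) \left(- \frac{1}{8}\right)\right) + 85\right)} = \sqrt{-23657 + \left(31 \cdot \frac{9}{8} + 85\right)} = \sqrt{-23657 + \left(\frac{279}{8} + 85\right)} = \sqrt{-23657 + \frac{959}{8}} = \sqrt{- \frac{188297}{8}} = \frac{i \sqrt{376594}}{4}$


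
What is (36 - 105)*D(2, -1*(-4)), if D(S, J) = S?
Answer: -138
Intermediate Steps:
(36 - 105)*D(2, -1*(-4)) = (36 - 105)*2 = -69*2 = -138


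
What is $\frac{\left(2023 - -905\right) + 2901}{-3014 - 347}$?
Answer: $- \frac{5829}{3361} \approx -1.7343$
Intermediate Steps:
$\frac{\left(2023 - -905\right) + 2901}{-3014 - 347} = \frac{\left(2023 + 905\right) + 2901}{-3361} = \left(2928 + 2901\right) \left(- \frac{1}{3361}\right) = 5829 \left(- \frac{1}{3361}\right) = - \frac{5829}{3361}$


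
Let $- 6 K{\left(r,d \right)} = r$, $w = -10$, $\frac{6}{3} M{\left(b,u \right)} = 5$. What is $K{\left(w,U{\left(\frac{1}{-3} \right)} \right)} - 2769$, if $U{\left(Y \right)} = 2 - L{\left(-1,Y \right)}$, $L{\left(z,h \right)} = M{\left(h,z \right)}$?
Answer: $- \frac{8302}{3} \approx -2767.3$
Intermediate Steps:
$M{\left(b,u \right)} = \frac{5}{2}$ ($M{\left(b,u \right)} = \frac{1}{2} \cdot 5 = \frac{5}{2}$)
$L{\left(z,h \right)} = \frac{5}{2}$
$U{\left(Y \right)} = - \frac{1}{2}$ ($U{\left(Y \right)} = 2 - \frac{5}{2} = - \frac{1}{2}$)
$K{\left(r,d \right)} = - \frac{r}{6}$
$K{\left(w,U{\left(\frac{1}{-3} \right)} \right)} - 2769 = \left(- \frac{1}{6}\right) \left(-10\right) - 2769 = \frac{5}{3} - 2769 = - \frac{8302}{3}$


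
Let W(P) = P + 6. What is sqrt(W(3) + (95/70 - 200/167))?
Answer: sqrt(50068270)/2338 ≈ 3.0265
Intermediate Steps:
W(P) = 6 + P
sqrt(W(3) + (95/70 - 200/167)) = sqrt((6 + 3) + (95/70 - 200/167)) = sqrt(9 + (95*(1/70) - 200*1/167)) = sqrt(9 + (19/14 - 200/167)) = sqrt(9 + 373/2338) = sqrt(21415/2338) = sqrt(50068270)/2338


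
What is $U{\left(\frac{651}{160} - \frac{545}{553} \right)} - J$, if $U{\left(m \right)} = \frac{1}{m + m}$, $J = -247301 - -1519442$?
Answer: $- \frac{347043836983}{272803} \approx -1.2721 \cdot 10^{6}$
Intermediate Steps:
$J = 1272141$ ($J = -247301 + 1519442 = 1272141$)
$U{\left(m \right)} = \frac{1}{2 m}$
$U{\left(\frac{651}{160} - \frac{545}{553} \right)} - J = \frac{1}{2 \left(\frac{651}{160} - \frac{545}{553}\right)} - 1272141 = \frac{1}{2 \cdot \frac{272803}{88480}} - 1272141 = \frac{1}{2} \cdot \frac{88480}{272803} - 1272141 = \frac{44240}{272803} - 1272141 = - \frac{347043836983}{272803}$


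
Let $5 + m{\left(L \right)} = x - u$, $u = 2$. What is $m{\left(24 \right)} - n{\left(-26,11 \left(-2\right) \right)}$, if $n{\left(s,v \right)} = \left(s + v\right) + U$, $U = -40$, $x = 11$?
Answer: $92$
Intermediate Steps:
$m{\left(L \right)} = 4$ ($m{\left(L \right)} = -5 + \left(11 - 2\right) = -5 + 9 = 4$)
$n{\left(s,v \right)} = -40 + s + v$ ($n{\left(s,v \right)} = \left(s + v\right) - 40 = -40 + s + v$)
$m{\left(24 \right)} - n{\left(-26,11 \left(-2\right) \right)} = 4 - \left(-40 - 26 + 11 \left(-2\right)\right) = 4 - \left(-40 - 26 - 22\right) = 4 - -88 = 4 + 88 = 92$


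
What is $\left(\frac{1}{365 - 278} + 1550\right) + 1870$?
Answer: $\frac{297541}{87} \approx 3420.0$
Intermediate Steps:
$\left(\frac{1}{365 - 278} + 1550\right) + 1870 = \left(\frac{1}{87} + 1550\right) + 1870 = \frac{134851}{87} + 1870 = \frac{297541}{87}$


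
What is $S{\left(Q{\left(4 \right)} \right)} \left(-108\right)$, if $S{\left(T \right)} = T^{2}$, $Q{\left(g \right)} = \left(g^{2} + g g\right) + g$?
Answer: $-139968$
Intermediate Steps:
$Q{\left(g \right)} = g + 2 g^{2}$ ($Q{\left(g \right)} = \left(g^{2} + g^{2}\right) + g = 2 g^{2} + g = g + 2 g^{2}$)
$S{\left(Q{\left(4 \right)} \right)} \left(-108\right) = \left(4 \left(1 + 2 \cdot 4\right)\right)^{2} \left(-108\right) = \left(4 \left(1 + 8\right)\right)^{2} \left(-108\right) = \left(4 \cdot 9\right)^{2} \left(-108\right) = 36^{2} \left(-108\right) = 1296 \left(-108\right) = -139968$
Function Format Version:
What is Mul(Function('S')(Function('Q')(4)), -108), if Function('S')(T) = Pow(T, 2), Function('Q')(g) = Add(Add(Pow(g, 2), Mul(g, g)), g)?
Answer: -139968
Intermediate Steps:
Function('Q')(g) = Add(g, Mul(2, Pow(g, 2))) (Function('Q')(g) = Add(Add(Pow(g, 2), Pow(g, 2)), g) = Add(Mul(2, Pow(g, 2)), g) = Add(g, Mul(2, Pow(g, 2))))
Mul(Function('S')(Function('Q')(4)), -108) = Mul(Pow(Mul(4, Add(1, Mul(2, 4))), 2), -108) = Mul(Pow(Mul(4, Add(1, 8)), 2), -108) = Mul(Pow(Mul(4, 9), 2), -108) = Mul(Pow(36, 2), -108) = Mul(1296, -108) = -139968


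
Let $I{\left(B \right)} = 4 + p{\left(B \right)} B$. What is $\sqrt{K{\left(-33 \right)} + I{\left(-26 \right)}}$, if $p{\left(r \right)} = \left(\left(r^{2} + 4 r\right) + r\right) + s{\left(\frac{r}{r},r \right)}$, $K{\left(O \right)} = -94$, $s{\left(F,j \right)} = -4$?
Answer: $i \sqrt{14182} \approx 119.09 i$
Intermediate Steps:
$p{\left(r \right)} = -4 + r^{2} + 5 r$ ($p{\left(r \right)} = \left(\left(r^{2} + 4 r\right) + r\right) - 4 = \left(r^{2} + 5 r\right) - 4 = -4 + r^{2} + 5 r$)
$I{\left(B \right)} = 4 + B \left(-4 + B^{2} + 5 B\right)$ ($I{\left(B \right)} = 4 + \left(-4 + B^{2} + 5 B\right) B = 4 + B \left(-4 + B^{2} + 5 B\right)$)
$\sqrt{K{\left(-33 \right)} + I{\left(-26 \right)}} = \sqrt{-94 + \left(4 - 26 \left(-4 + \left(-26\right)^{2} + 5 \left(-26\right)\right)\right)} = \sqrt{-94 + \left(4 - 26 \left(-4 + 676 - 130\right)\right)} = \sqrt{-94 + \left(4 - 14092\right)} = \sqrt{-94 - 14088} = \sqrt{-14182} = i \sqrt{14182}$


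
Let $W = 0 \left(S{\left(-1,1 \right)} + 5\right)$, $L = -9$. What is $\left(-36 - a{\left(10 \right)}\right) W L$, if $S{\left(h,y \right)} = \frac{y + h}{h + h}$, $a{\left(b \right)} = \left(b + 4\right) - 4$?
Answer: $0$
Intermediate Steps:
$a{\left(b \right)} = b$ ($a{\left(b \right)} = \left(4 + b\right) - 4 = b$)
$S{\left(h,y \right)} = \frac{h + y}{2 h}$
$W = 0$ ($W = 0 \left(\frac{-1 + 1}{2 \left(-1\right)} + 5\right) = 0 \left(\frac{1}{2} \left(-1\right) 0 + 5\right) = 0 \left(0 + 5\right) = 0 \cdot 5 = 0$)
$\left(-36 - a{\left(10 \right)}\right) W L = \left(-36 - 10\right) 0 \left(-9\right) = \left(-46\right) 0 \left(-9\right) = 0 \left(-9\right) = 0$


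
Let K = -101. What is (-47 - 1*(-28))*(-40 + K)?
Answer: 2679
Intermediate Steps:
(-47 - 1*(-28))*(-40 + K) = (-47 - 1*(-28))*(-40 - 101) = (-47 + 28)*(-141) = -19*(-141) = 2679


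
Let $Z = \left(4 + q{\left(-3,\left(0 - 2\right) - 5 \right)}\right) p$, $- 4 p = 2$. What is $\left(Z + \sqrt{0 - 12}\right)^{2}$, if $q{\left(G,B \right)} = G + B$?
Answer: $-3 + 12 i \sqrt{3} \approx -3.0 + 20.785 i$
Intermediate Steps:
$p = - \frac{1}{2}$ ($p = \left(- \frac{1}{4}\right) 2 = - \frac{1}{2} \approx -0.5$)
$q{\left(G,B \right)} = B + G$
$Z = 3$ ($Z = \left(4 + \left(\left(\left(0 - 2\right) - 5\right) - 3\right)\right) \left(- \frac{1}{2}\right) = \left(4 - 10\right) \left(- \frac{1}{2}\right) = \left(-6\right) \left(- \frac{1}{2}\right) = 3$)
$\left(Z + \sqrt{0 - 12}\right)^{2} = \left(3 + \sqrt{0 - 12}\right)^{2} = \left(3 + \sqrt{-12}\right)^{2} = \left(3 + 2 i \sqrt{3}\right)^{2}$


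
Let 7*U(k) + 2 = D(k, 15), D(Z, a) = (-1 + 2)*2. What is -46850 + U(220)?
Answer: -46850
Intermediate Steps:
D(Z, a) = 2 (D(Z, a) = 1*2 = 2)
U(k) = 0 (U(k) = -2/7 + (⅐)*2 = -2/7 + 2/7 = 0)
-46850 + U(220) = -46850 + 0 = -46850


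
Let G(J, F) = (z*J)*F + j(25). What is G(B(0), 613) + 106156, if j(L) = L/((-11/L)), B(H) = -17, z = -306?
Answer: 36244177/11 ≈ 3.2949e+6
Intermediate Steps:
j(L) = -L²/11 (j(L) = L*(-L/11) = -L²/11)
G(J, F) = -625/11 - 306*F*J (G(J, F) = (-306*J)*F - 1/11*25² = -306*F*J - 1/11*625 = -306*F*J - 625/11 = -625/11 - 306*F*J)
G(B(0), 613) + 106156 = (-625/11 - 306*613*(-17)) + 106156 = (-625/11 + 3188826) + 106156 = 35076461/11 + 106156 = 36244177/11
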